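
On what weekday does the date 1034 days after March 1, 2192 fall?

Tuesday

First find the weekday of Mar 1, 2192. Doomsday rule: the anchor day for the 2100s is Sunday. For year 92: 92÷12 = 7 r 8, and 8÷4 = 2, so 7+8+2 = 17.
Sunday + 17 ≡ Wednesday — that's 2192's doomsday.
In March the doomsday date is Mar 14.
Mar 1 is 13 days before Mar 14; 13 mod 7 = 6, so Wednesday − 6 = Thursday.
1034 mod 7 = 5, so 1034 days after a Thursday is Thursday + 5 = Tuesday.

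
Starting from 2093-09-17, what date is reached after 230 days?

Sep has 30 days: +14 → Oct 1, 2093 (216 left).
Oct has 31 days: +31 → Nov 1, 2093 (185 left).
Nov has 30 days: +30 → Dec 1, 2093 (155 left).
Dec has 31 days: +31 → Jan 1, 2094 (124 left).
Jan has 31 days: +31 → Feb 1, 2094 (93 left).
Feb has 28 days: +28 → Mar 1, 2094 (65 left).
Mar has 31 days: +31 → Apr 1, 2094 (34 left).
Apr has 30 days: +30 → May 1, 2094 (4 left).
+4 → May 5, 2094.

May 5, 2094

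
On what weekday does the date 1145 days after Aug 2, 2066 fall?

Friday

Aug 2, 2066 is a Monday.
1145 mod 7 = 4, so 1145 days after a Monday is Monday + 4 = Friday.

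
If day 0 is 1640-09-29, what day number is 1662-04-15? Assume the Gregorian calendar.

Sep 29, 1640 → Sep 29, 1641: 365 days.
Sep 29, 1641 → Sep 29, 1642: 365 days.
Sep 29, 1642 → Sep 29, 1643: 365 days.
Sep 29, 1643 → Sep 29, 1644: 366 days (Feb 29, 1644 is in that span).
Sep 29, 1644 → Sep 29, 1645: 365 days.
Sep 29, 1645 → Sep 29, 1646: 365 days.
Sep 29, 1646 → Sep 29, 1647: 365 days.
Sep 29, 1647 → Sep 29, 1648: 366 days (Feb 29, 1648 is in that span).
Sep 29, 1648 → Sep 29, 1649: 365 days.
Sep 29, 1649 → Sep 29, 1650: 365 days.
Sep 29, 1650 → Sep 29, 1651: 365 days.
Sep 29, 1651 → Sep 29, 1652: 366 days (Feb 29, 1652 is in that span).
Sep 29, 1652 → Sep 29, 1653: 365 days.
Sep 29, 1653 → Sep 29, 1654: 365 days.
Sep 29, 1654 → Sep 29, 1655: 365 days.
Sep 29, 1655 → Sep 29, 1656: 366 days (Feb 29, 1656 is in that span).
Sep 29, 1656 → Sep 29, 1657: 365 days.
Sep 29, 1657 → Sep 29, 1658: 365 days.
Sep 29, 1658 → Sep 29, 1659: 365 days.
Sep 29, 1659 → Sep 29, 1660: 366 days (Feb 29, 1660 is in that span).
Sep 29, 1660 → Sep 29, 1661: 365 days.
Sep 29, 1661 → Oct 29, 1661: 30 days (September has 30).
Oct 29, 1661 → Nov 29, 1661: 31 days (October has 31).
Nov 29, 1661 → Dec 29, 1661: 30 days (November has 30).
Dec 29, 1661 → Jan 29, 1662: 31 days (December has 31).
Jan 29, 1662 → Feb 28, 1662: 30 days (January has 31).
Feb 28, 1662 → Mar 28, 1662: 28 days (February has 28).
Mar 28, 1662 → Apr 15, 1662: 18 days.
Total: 7868 days.

7868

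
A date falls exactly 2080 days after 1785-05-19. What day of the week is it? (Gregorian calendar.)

Friday

May 19, 1785 is a Thursday.
2080 mod 7 = 1, so 2080 days after a Thursday is Thursday + 1 = Friday.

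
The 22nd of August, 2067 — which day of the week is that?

Monday

January 1, 2067 is a Saturday.
Jan 1, 2067 → Feb 1, 2067: 31 days (January has 31).
Feb 1, 2067 → Mar 1, 2067: 28 days (February has 28).
Mar 1, 2067 → Apr 1, 2067: 31 days (March has 31).
Apr 1, 2067 → May 1, 2067: 30 days (April has 30).
May 1, 2067 → Jun 1, 2067: 31 days (May has 31).
Jun 1, 2067 → Jul 1, 2067: 30 days (June has 30).
Jul 1, 2067 → Aug 1, 2067: 31 days (July has 31).
Aug 1, 2067 → Aug 22, 2067: 21 days.
Total: 233 days.
233 mod 7 = 2, so Saturday + 2 = Monday.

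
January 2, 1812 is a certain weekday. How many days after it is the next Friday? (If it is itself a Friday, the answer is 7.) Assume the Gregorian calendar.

1

Jan 2, 1812 is a Thursday.
From Thursday to the next Friday is 1 day.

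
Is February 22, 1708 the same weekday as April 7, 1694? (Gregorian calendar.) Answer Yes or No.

From Apr 7, 1694 to Feb 22, 1708 is 5068 days.
5068 mod 7 = 0, so they are the same weekday.
(Apr 7, 1694 is a Wednesday; Feb 22, 1708 is a Wednesday.)

Yes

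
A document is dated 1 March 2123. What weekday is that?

Monday

Doomsday rule: the anchor day for the 2100s is Sunday. For year 23: 23÷12 = 1 r 11, and 11÷4 = 2, so 1+11+2 = 14.
Sunday + 14 ≡ Sunday — that's 2123's doomsday.
In March the doomsday date is Mar 14.
Mar 1 is 13 days before Mar 14; 13 mod 7 = 6, so Sunday − 6 = Monday.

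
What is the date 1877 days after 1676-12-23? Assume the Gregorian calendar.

February 12, 1682

+365 (one year) → Dec 23, 1677 (1512 left).
+365 (one year) → Dec 23, 1678 (1147 left).
+365 (one year) → Dec 23, 1679 (782 left).
+366 (one year; includes Feb 29, 1680) → Dec 23, 1680 (416 left).
+365 (one year) → Dec 23, 1681 (51 left).
Dec has 31 days: +9 → Jan 1, 1682 (42 left).
Jan has 31 days: +31 → Feb 1, 1682 (11 left).
+11 → Feb 12, 1682.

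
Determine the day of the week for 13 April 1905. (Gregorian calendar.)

January 1, 1905 is a Sunday.
Jan 1, 1905 → Feb 1, 1905: 31 days (January has 31).
Feb 1, 1905 → Mar 1, 1905: 28 days (February has 28).
Mar 1, 1905 → Apr 1, 1905: 31 days (March has 31).
Apr 1, 1905 → Apr 13, 1905: 12 days.
Total: 102 days.
102 mod 7 = 4, so Sunday + 4 = Thursday.

Thursday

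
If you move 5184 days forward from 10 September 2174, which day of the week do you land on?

Sep 10, 2174 is a Saturday.
5184 mod 7 = 4, so 5184 days after a Saturday is Saturday + 4 = Wednesday.

Wednesday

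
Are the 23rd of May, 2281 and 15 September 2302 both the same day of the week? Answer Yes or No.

From May 23, 2281 to Sep 15, 2302 is 7784 days.
7784 mod 7 = 0, so they are the same weekday.
(May 23, 2281 is a Monday; Sep 15, 2302 is a Monday.)

Yes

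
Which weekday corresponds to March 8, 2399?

Monday

Doomsday rule: the anchor day for the 2300s is Wednesday. For year 99: 99÷12 = 8 r 3, and 3÷4 = 0, so 8+3+0 = 11.
Wednesday + 11 ≡ Sunday — that's 2399's doomsday.
In March the doomsday date is Mar 14.
Mar 8 is 6 days before Mar 14; 6 mod 7 = 6, so Sunday − 6 = Monday.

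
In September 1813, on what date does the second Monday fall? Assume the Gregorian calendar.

September 13, 1813

September 1, 1813 is a Wednesday.
The first Monday is therefore September 6 (5 days later).
The second Monday is 6 + 1×7 = September 13.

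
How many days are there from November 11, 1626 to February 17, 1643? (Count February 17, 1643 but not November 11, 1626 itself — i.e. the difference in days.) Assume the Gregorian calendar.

5942

Nov 11, 1626 → Nov 11, 1627: 365 days.
Nov 11, 1627 → Nov 11, 1628: 366 days (Feb 29, 1628 is in that span).
Nov 11, 1628 → Nov 11, 1629: 365 days.
Nov 11, 1629 → Nov 11, 1630: 365 days.
Nov 11, 1630 → Nov 11, 1631: 365 days.
Nov 11, 1631 → Nov 11, 1632: 366 days (Feb 29, 1632 is in that span).
Nov 11, 1632 → Nov 11, 1633: 365 days.
Nov 11, 1633 → Nov 11, 1634: 365 days.
Nov 11, 1634 → Nov 11, 1635: 365 days.
Nov 11, 1635 → Nov 11, 1636: 366 days (Feb 29, 1636 is in that span).
Nov 11, 1636 → Nov 11, 1637: 365 days.
Nov 11, 1637 → Nov 11, 1638: 365 days.
Nov 11, 1638 → Nov 11, 1639: 365 days.
Nov 11, 1639 → Nov 11, 1640: 366 days (Feb 29, 1640 is in that span).
Nov 11, 1640 → Nov 11, 1641: 365 days.
Nov 11, 1641 → Nov 11, 1642: 365 days.
Nov 11, 1642 → Dec 11, 1642: 30 days (November has 30).
Dec 11, 1642 → Jan 11, 1643: 31 days (December has 31).
Jan 11, 1643 → Feb 11, 1643: 31 days (January has 31).
Feb 11, 1643 → Feb 17, 1643: 6 days.
Total: 5942 days.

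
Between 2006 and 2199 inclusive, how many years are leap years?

47

Multiples of 4 in [2006,2199]: 48.
Of those, multiples of 100: 1 (not leap unless ÷400).
Multiples of 400: 0.
Leap years = 48 − 1 + 0 = 47.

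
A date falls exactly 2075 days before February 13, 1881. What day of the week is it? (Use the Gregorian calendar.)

Feb 13, 1881 is a Sunday.
2075 mod 7 = 3, so 2075 days before a Sunday is Sunday − 3 = Thursday.

Thursday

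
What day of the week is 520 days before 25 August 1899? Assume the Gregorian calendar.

First find the weekday of Aug 25, 1899. Doomsday rule: the anchor day for the 1800s is Friday. For year 99: 99÷12 = 8 r 3, and 3÷4 = 0, so 8+3+0 = 11.
Friday + 11 ≡ Tuesday — that's 1899's doomsday.
In August the doomsday date is Aug 8.
Aug 25 is 17 days after Aug 8; 17 mod 7 = 3, so Tuesday + 3 = Friday.
520 mod 7 = 2, so 520 days before a Friday is Friday − 2 = Wednesday.

Wednesday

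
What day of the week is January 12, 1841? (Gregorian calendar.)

Tuesday

January 1, 1841 is a Friday.
Jan 1, 1841 → Jan 12, 1841: 11 days.
Total: 11 days.
11 mod 7 = 4, so Friday + 4 = Tuesday.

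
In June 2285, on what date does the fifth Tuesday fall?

June 30, 2285

June 1, 2285 is a Monday.
The first Tuesday is therefore June 2 (1 days later).
The fifth Tuesday is 2 + 4×7 = June 30.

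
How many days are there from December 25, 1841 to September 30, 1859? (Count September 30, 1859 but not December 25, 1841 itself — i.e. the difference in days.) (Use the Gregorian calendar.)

6488

Dec 25, 1841 → Dec 25, 1842: 365 days.
Dec 25, 1842 → Dec 25, 1843: 365 days.
Dec 25, 1843 → Dec 25, 1844: 366 days (Feb 29, 1844 is in that span).
Dec 25, 1844 → Dec 25, 1845: 365 days.
Dec 25, 1845 → Dec 25, 1846: 365 days.
Dec 25, 1846 → Dec 25, 1847: 365 days.
Dec 25, 1847 → Dec 25, 1848: 366 days (Feb 29, 1848 is in that span).
Dec 25, 1848 → Dec 25, 1849: 365 days.
Dec 25, 1849 → Dec 25, 1850: 365 days.
Dec 25, 1850 → Dec 25, 1851: 365 days.
Dec 25, 1851 → Dec 25, 1852: 366 days (Feb 29, 1852 is in that span).
Dec 25, 1852 → Dec 25, 1853: 365 days.
Dec 25, 1853 → Dec 25, 1854: 365 days.
Dec 25, 1854 → Dec 25, 1855: 365 days.
Dec 25, 1855 → Dec 25, 1856: 366 days (Feb 29, 1856 is in that span).
Dec 25, 1856 → Dec 25, 1857: 365 days.
Dec 25, 1857 → Dec 25, 1858: 365 days.
Dec 25, 1858 → Jan 25, 1859: 31 days (December has 31).
Jan 25, 1859 → Feb 25, 1859: 31 days (January has 31).
Feb 25, 1859 → Mar 25, 1859: 28 days (February has 28).
Mar 25, 1859 → Apr 25, 1859: 31 days (March has 31).
Apr 25, 1859 → May 25, 1859: 30 days (April has 30).
May 25, 1859 → Jun 25, 1859: 31 days (May has 31).
Jun 25, 1859 → Jul 25, 1859: 30 days (June has 30).
Jul 25, 1859 → Aug 25, 1859: 31 days (July has 31).
Aug 25, 1859 → Sep 25, 1859: 31 days (August has 31).
Sep 25, 1859 → Sep 30, 1859: 5 days.
Total: 6488 days.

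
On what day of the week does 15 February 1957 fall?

Doomsday rule: the anchor day for the 1900s is Wednesday. For year 57: 57÷12 = 4 r 9, and 9÷4 = 2, so 4+9+2 = 15.
Wednesday + 15 ≡ Thursday — that's 1957's doomsday.
In February the doomsday date is Feb 28 (1957 is not a leap year).
Feb 15 is 13 days before Feb 28; 13 mod 7 = 6, so Thursday − 6 = Friday.

Friday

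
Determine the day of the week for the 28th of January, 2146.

Friday

Doomsday rule: the anchor day for the 2100s is Sunday. For year 46: 46÷12 = 3 r 10, and 10÷4 = 2, so 3+10+2 = 15.
Sunday + 15 ≡ Monday — that's 2146's doomsday.
In January the doomsday date is Jan 3 (2146 is not a leap year).
Jan 28 is 25 days after Jan 3; 25 mod 7 = 4, so Monday + 4 = Friday.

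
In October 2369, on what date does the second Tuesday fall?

October 14, 2369

October 1, 2369 is a Wednesday.
The first Tuesday is therefore October 7 (6 days later).
The second Tuesday is 7 + 1×7 = October 14.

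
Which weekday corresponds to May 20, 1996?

January 1, 1996 is a Monday.
Jan 1, 1996 → Feb 1, 1996: 31 days (January has 31).
Feb 1, 1996 → Mar 1, 1996: 29 days (February has 29).
Mar 1, 1996 → Apr 1, 1996: 31 days (March has 31).
Apr 1, 1996 → May 1, 1996: 30 days (April has 30).
May 1, 1996 → May 20, 1996: 19 days.
Total: 140 days.
140 mod 7 = 0, so Monday + 0 = Monday.

Monday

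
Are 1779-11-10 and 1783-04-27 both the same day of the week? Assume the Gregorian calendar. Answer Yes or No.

No

From Nov 10, 1779 to Apr 27, 1783 is 1264 days.
1264 mod 7 = 4, so they are different weekdays.
(Nov 10, 1779 is a Wednesday; Apr 27, 1783 is a Sunday.)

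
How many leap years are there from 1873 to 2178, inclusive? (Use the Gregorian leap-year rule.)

Multiples of 4 in [1873,2178]: 76.
Of those, multiples of 100: 3 (not leap unless ÷400).
Multiples of 400: 1.
Leap years = 76 − 3 + 1 = 74.

74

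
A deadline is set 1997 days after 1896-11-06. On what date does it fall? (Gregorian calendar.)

April 27, 1902

+365 (one year) → Nov 6, 1897 (1632 left).
+365 (one year) → Nov 6, 1898 (1267 left).
+365 (one year) → Nov 6, 1899 (902 left).
+365 (one year) → Nov 6, 1900 (537 left).
+365 (one year) → Nov 6, 1901 (172 left).
Nov has 30 days: +25 → Dec 1, 1901 (147 left).
Dec has 31 days: +31 → Jan 1, 1902 (116 left).
Jan has 31 days: +31 → Feb 1, 1902 (85 left).
Feb has 28 days: +28 → Mar 1, 1902 (57 left).
Mar has 31 days: +31 → Apr 1, 1902 (26 left).
+26 → Apr 27, 1902.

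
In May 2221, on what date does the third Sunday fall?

May 1, 2221 is a Tuesday.
The first Sunday is therefore May 6 (5 days later).
The third Sunday is 6 + 2×7 = May 20.

May 20, 2221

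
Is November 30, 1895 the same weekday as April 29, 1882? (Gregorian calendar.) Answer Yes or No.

From Apr 29, 1882 to Nov 30, 1895 is 4963 days.
4963 mod 7 = 0, so they are the same weekday.
(Apr 29, 1882 is a Saturday; Nov 30, 1895 is a Saturday.)

Yes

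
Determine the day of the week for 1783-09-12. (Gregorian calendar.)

Friday

Doomsday rule: the anchor day for the 1700s is Sunday. For year 83: 83÷12 = 6 r 11, and 11÷4 = 2, so 6+11+2 = 19.
Sunday + 19 ≡ Friday — that's 1783's doomsday.
In September the doomsday date is Sep 5.
Sep 12 is 7 days after Sep 5; 7 mod 7 = 0, so Friday + 0 = Friday.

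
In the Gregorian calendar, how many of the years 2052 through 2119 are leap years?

Multiples of 4 in [2052,2119]: 17.
Of those, multiples of 100: 1 (not leap unless ÷400).
Multiples of 400: 0.
Leap years = 17 − 1 + 0 = 16.

16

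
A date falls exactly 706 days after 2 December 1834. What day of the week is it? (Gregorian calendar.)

Monday

First find the weekday of Dec 2, 1834. Doomsday rule: the anchor day for the 1800s is Friday. For year 34: 34÷12 = 2 r 10, and 10÷4 = 2, so 2+10+2 = 14.
Friday + 14 ≡ Friday — that's 1834's doomsday.
In December the doomsday date is Dec 12.
Dec 2 is 10 days before Dec 12; 10 mod 7 = 3, so Friday − 3 = Tuesday.
706 mod 7 = 6, so 706 days after a Tuesday is Tuesday + 6 = Monday.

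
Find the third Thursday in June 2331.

June 18, 2331

June 1, 2331 is a Monday.
The first Thursday is therefore June 4 (3 days later).
The third Thursday is 4 + 2×7 = June 18.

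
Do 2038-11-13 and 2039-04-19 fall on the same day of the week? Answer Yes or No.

No

From Nov 13, 2038 to Apr 19, 2039 is 157 days.
157 mod 7 = 3, so they are different weekdays.
(Nov 13, 2038 is a Saturday; Apr 19, 2039 is a Tuesday.)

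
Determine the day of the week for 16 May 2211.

Doomsday rule: the anchor day for the 2200s is Friday. For year 11: 11÷12 = 0 r 11, and 11÷4 = 2, so 0+11+2 = 13.
Friday + 13 ≡ Thursday — that's 2211's doomsday.
In May the doomsday date is May 9.
May 16 is 7 days after May 9; 7 mod 7 = 0, so Thursday + 0 = Thursday.

Thursday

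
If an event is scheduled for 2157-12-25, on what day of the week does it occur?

Sunday

Doomsday rule: the anchor day for the 2100s is Sunday. For year 57: 57÷12 = 4 r 9, and 9÷4 = 2, so 4+9+2 = 15.
Sunday + 15 ≡ Monday — that's 2157's doomsday.
In December the doomsday date is Dec 12.
Dec 25 is 13 days after Dec 12; 13 mod 7 = 6, so Monday + 6 = Sunday.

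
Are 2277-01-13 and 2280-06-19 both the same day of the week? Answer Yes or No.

From Jan 13, 2277 to Jun 19, 2280 is 1253 days.
1253 mod 7 = 0, so they are the same weekday.
(Jan 13, 2277 is a Saturday; Jun 19, 2280 is a Saturday.)

Yes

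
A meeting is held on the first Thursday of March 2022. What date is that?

March 3, 2022

March 1, 2022 is a Tuesday.
The first Thursday is therefore March 3 (2 days later).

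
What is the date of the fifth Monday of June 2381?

June 1, 2381 is a Monday.
The first Monday is therefore June 1 (same day).
The fifth Monday is 1 + 4×7 = June 29.

June 29, 2381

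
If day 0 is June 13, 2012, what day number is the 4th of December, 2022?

Jun 13, 2012 → Jun 13, 2013: 365 days.
Jun 13, 2013 → Jun 13, 2014: 365 days.
Jun 13, 2014 → Jun 13, 2015: 365 days.
Jun 13, 2015 → Jun 13, 2016: 366 days (Feb 29, 2016 is in that span).
Jun 13, 2016 → Jun 13, 2017: 365 days.
Jun 13, 2017 → Jun 13, 2018: 365 days.
Jun 13, 2018 → Jun 13, 2019: 365 days.
Jun 13, 2019 → Jun 13, 2020: 366 days (Feb 29, 2020 is in that span).
Jun 13, 2020 → Jun 13, 2021: 365 days.
Jun 13, 2021 → Jun 13, 2022: 365 days.
Jun 13, 2022 → Jul 13, 2022: 30 days (June has 30).
Jul 13, 2022 → Aug 13, 2022: 31 days (July has 31).
Aug 13, 2022 → Sep 13, 2022: 31 days (August has 31).
Sep 13, 2022 → Oct 13, 2022: 30 days (September has 30).
Oct 13, 2022 → Nov 13, 2022: 31 days (October has 31).
Nov 13, 2022 → Dec 4, 2022: 21 days.
Total: 3826 days.

3826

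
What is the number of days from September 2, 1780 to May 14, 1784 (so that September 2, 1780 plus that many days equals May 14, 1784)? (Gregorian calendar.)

1350

Sep 2, 1780 → Sep 2, 1781: 365 days.
Sep 2, 1781 → Sep 2, 1782: 365 days.
Sep 2, 1782 → Sep 2, 1783: 365 days.
Sep 2, 1783 → Oct 2, 1783: 30 days (September has 30).
Oct 2, 1783 → Nov 2, 1783: 31 days (October has 31).
Nov 2, 1783 → Dec 2, 1783: 30 days (November has 30).
Dec 2, 1783 → Jan 2, 1784: 31 days (December has 31).
Jan 2, 1784 → Feb 2, 1784: 31 days (January has 31).
Feb 2, 1784 → Mar 2, 1784: 29 days (February has 29).
Mar 2, 1784 → Apr 2, 1784: 31 days (March has 31).
Apr 2, 1784 → May 2, 1784: 30 days (April has 30).
May 2, 1784 → May 14, 1784: 12 days.
Total: 1350 days.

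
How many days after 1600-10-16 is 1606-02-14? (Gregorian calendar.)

Oct 16, 1600 → Oct 16, 1601: 365 days.
Oct 16, 1601 → Oct 16, 1602: 365 days.
Oct 16, 1602 → Oct 16, 1603: 365 days.
Oct 16, 1603 → Oct 16, 1604: 366 days (Feb 29, 1604 is in that span).
Oct 16, 1604 → Oct 16, 1605: 365 days.
Oct 16, 1605 → Nov 16, 1605: 31 days (October has 31).
Nov 16, 1605 → Dec 16, 1605: 30 days (November has 30).
Dec 16, 1605 → Jan 16, 1606: 31 days (December has 31).
Jan 16, 1606 → Feb 14, 1606: 29 days.
Total: 1947 days.

1947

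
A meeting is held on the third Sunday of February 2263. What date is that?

February 15, 2263

February 1, 2263 is a Sunday.
The first Sunday is therefore February 1 (same day).
The third Sunday is 1 + 2×7 = February 15.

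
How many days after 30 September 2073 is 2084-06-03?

3899

Sep 30, 2073 → Sep 30, 2074: 365 days.
Sep 30, 2074 → Sep 30, 2075: 365 days.
Sep 30, 2075 → Sep 30, 2076: 366 days (Feb 29, 2076 is in that span).
Sep 30, 2076 → Sep 30, 2077: 365 days.
Sep 30, 2077 → Sep 30, 2078: 365 days.
Sep 30, 2078 → Sep 30, 2079: 365 days.
Sep 30, 2079 → Sep 30, 2080: 366 days (Feb 29, 2080 is in that span).
Sep 30, 2080 → Sep 30, 2081: 365 days.
Sep 30, 2081 → Sep 30, 2082: 365 days.
Sep 30, 2082 → Sep 30, 2083: 365 days.
Sep 30, 2083 → Oct 30, 2083: 30 days (September has 30).
Oct 30, 2083 → Nov 30, 2083: 31 days (October has 31).
Nov 30, 2083 → Dec 30, 2083: 30 days (November has 30).
Dec 30, 2083 → Jan 30, 2084: 31 days (December has 31).
Jan 30, 2084 → Feb 29, 2084: 30 days (January has 31).
Feb 29, 2084 → Mar 29, 2084: 29 days (February has 29).
Mar 29, 2084 → Apr 29, 2084: 31 days (March has 31).
Apr 29, 2084 → May 29, 2084: 30 days (April has 30).
May 29, 2084 → Jun 3, 2084: 5 days.
Total: 3899 days.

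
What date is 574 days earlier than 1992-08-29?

−366 (one year; includes Feb 29, 1992) → Aug 29, 1991 (208 left).
−29 → Jul 31, 1991 (end of Jul, 31 days; 179 left).
−31 → Jun 30, 1991 (end of Jun, 30 days; 148 left).
−30 → May 31, 1991 (end of May, 31 days; 118 left).
−31 → Apr 30, 1991 (end of Apr, 30 days; 87 left).
−30 → Mar 31, 1991 (end of Mar, 31 days; 57 left).
−31 → Feb 28, 1991 (end of Feb, 28 days; 26 left).
−26 → Feb 2, 1991.

February 2, 1991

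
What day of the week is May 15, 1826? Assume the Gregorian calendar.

January 1, 1826 is a Sunday.
Jan 1, 1826 → Feb 1, 1826: 31 days (January has 31).
Feb 1, 1826 → Mar 1, 1826: 28 days (February has 28).
Mar 1, 1826 → Apr 1, 1826: 31 days (March has 31).
Apr 1, 1826 → May 1, 1826: 30 days (April has 30).
May 1, 1826 → May 15, 1826: 14 days.
Total: 134 days.
134 mod 7 = 1, so Sunday + 1 = Monday.

Monday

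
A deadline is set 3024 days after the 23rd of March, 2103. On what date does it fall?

July 3, 2111

+366 (one year; includes Feb 29, 2104) → Mar 23, 2104 (2658 left).
+365 (one year) → Mar 23, 2105 (2293 left).
+365 (one year) → Mar 23, 2106 (1928 left).
+365 (one year) → Mar 23, 2107 (1563 left).
+366 (one year; includes Feb 29, 2108) → Mar 23, 2108 (1197 left).
+365 (one year) → Mar 23, 2109 (832 left).
+365 (one year) → Mar 23, 2110 (467 left).
+365 (one year) → Mar 23, 2111 (102 left).
Mar has 31 days: +9 → Apr 1, 2111 (93 left).
Apr has 30 days: +30 → May 1, 2111 (63 left).
May has 31 days: +31 → Jun 1, 2111 (32 left).
Jun has 30 days: +30 → Jul 1, 2111 (2 left).
+2 → Jul 3, 2111.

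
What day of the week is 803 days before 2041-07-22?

Wednesday

First find the weekday of Jul 22, 2041. Doomsday rule: the anchor day for the 2000s is Tuesday. For year 41: 41÷12 = 3 r 5, and 5÷4 = 1, so 3+5+1 = 9.
Tuesday + 9 ≡ Thursday — that's 2041's doomsday.
In July the doomsday date is Jul 11.
Jul 22 is 11 days after Jul 11; 11 mod 7 = 4, so Thursday + 4 = Monday.
803 mod 7 = 5, so 803 days before a Monday is Monday − 5 = Wednesday.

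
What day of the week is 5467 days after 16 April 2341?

Apr 16, 2341 is a Wednesday.
5467 mod 7 = 0, so 5467 days after a Wednesday is Wednesday + 0 = Wednesday.

Wednesday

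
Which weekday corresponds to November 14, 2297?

Doomsday rule: the anchor day for the 2200s is Friday. For year 97: 97÷12 = 8 r 1, and 1÷4 = 0, so 8+1+0 = 9.
Friday + 9 ≡ Sunday — that's 2297's doomsday.
In November the doomsday date is Nov 7.
Nov 14 is 7 days after Nov 7; 7 mod 7 = 0, so Sunday + 0 = Sunday.

Sunday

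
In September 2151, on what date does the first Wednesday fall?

September 1, 2151 is a Wednesday.
The first Wednesday is therefore September 1 (same day).

September 1, 2151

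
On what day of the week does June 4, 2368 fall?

Doomsday rule: the anchor day for the 2300s is Wednesday. For year 68: 68÷12 = 5 r 8, and 8÷4 = 2, so 5+8+2 = 15.
Wednesday + 15 ≡ Thursday — that's 2368's doomsday.
In June the doomsday date is Jun 6.
Jun 4 is 2 days before Jun 6; 2 mod 7 = 2, so Thursday − 2 = Tuesday.

Tuesday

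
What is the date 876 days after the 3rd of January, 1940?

+366 (one year; includes Feb 29, 1940) → Jan 3, 1941 (510 left).
+365 (one year) → Jan 3, 1942 (145 left).
Jan has 31 days: +29 → Feb 1, 1942 (116 left).
Feb has 28 days: +28 → Mar 1, 1942 (88 left).
Mar has 31 days: +31 → Apr 1, 1942 (57 left).
Apr has 30 days: +30 → May 1, 1942 (27 left).
+27 → May 28, 1942.

May 28, 1942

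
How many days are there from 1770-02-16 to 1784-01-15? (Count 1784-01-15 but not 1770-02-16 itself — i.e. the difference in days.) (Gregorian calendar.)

5081

Feb 16, 1770 → Feb 16, 1771: 365 days.
Feb 16, 1771 → Feb 16, 1772: 365 days.
Feb 16, 1772 → Feb 16, 1773: 366 days (Feb 29, 1772 is in that span).
Feb 16, 1773 → Feb 16, 1774: 365 days.
Feb 16, 1774 → Feb 16, 1775: 365 days.
Feb 16, 1775 → Feb 16, 1776: 365 days.
Feb 16, 1776 → Feb 16, 1777: 366 days (Feb 29, 1776 is in that span).
Feb 16, 1777 → Feb 16, 1778: 365 days.
Feb 16, 1778 → Feb 16, 1779: 365 days.
Feb 16, 1779 → Feb 16, 1780: 365 days.
Feb 16, 1780 → Feb 16, 1781: 366 days (Feb 29, 1780 is in that span).
Feb 16, 1781 → Feb 16, 1782: 365 days.
Feb 16, 1782 → Feb 16, 1783: 365 days.
Feb 16, 1783 → Mar 16, 1783: 28 days (February has 28).
Mar 16, 1783 → Apr 16, 1783: 31 days (March has 31).
Apr 16, 1783 → May 16, 1783: 30 days (April has 30).
May 16, 1783 → Jun 16, 1783: 31 days (May has 31).
Jun 16, 1783 → Jul 16, 1783: 30 days (June has 30).
Jul 16, 1783 → Aug 16, 1783: 31 days (July has 31).
Aug 16, 1783 → Sep 16, 1783: 31 days (August has 31).
Sep 16, 1783 → Oct 16, 1783: 30 days (September has 30).
Oct 16, 1783 → Nov 16, 1783: 31 days (October has 31).
Nov 16, 1783 → Dec 16, 1783: 30 days (November has 30).
Dec 16, 1783 → Jan 15, 1784: 30 days.
Total: 5081 days.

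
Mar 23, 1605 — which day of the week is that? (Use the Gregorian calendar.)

Doomsday rule: the anchor day for the 1600s is Tuesday. For year 05: 5÷12 = 0 r 5, and 5÷4 = 1, so 0+5+1 = 6.
Tuesday + 6 ≡ Monday — that's 1605's doomsday.
In March the doomsday date is Mar 14.
Mar 23 is 9 days after Mar 14; 9 mod 7 = 2, so Monday + 2 = Wednesday.

Wednesday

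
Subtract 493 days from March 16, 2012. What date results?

November 9, 2010

−366 (one year; includes Feb 29, 2012) → Mar 16, 2011 (127 left).
−16 → Feb 28, 2011 (end of Feb, 28 days; 111 left).
−28 → Jan 31, 2011 (end of Jan, 31 days; 83 left).
−31 → Dec 31, 2010 (end of Dec, 31 days; 52 left).
−31 → Nov 30, 2010 (end of Nov, 30 days; 21 left).
−21 → Nov 9, 2010.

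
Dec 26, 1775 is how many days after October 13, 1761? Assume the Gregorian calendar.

5187

Oct 13, 1761 → Oct 13, 1762: 365 days.
Oct 13, 1762 → Oct 13, 1763: 365 days.
Oct 13, 1763 → Oct 13, 1764: 366 days (Feb 29, 1764 is in that span).
Oct 13, 1764 → Oct 13, 1765: 365 days.
Oct 13, 1765 → Oct 13, 1766: 365 days.
Oct 13, 1766 → Oct 13, 1767: 365 days.
Oct 13, 1767 → Oct 13, 1768: 366 days (Feb 29, 1768 is in that span).
Oct 13, 1768 → Oct 13, 1769: 365 days.
Oct 13, 1769 → Oct 13, 1770: 365 days.
Oct 13, 1770 → Oct 13, 1771: 365 days.
Oct 13, 1771 → Oct 13, 1772: 366 days (Feb 29, 1772 is in that span).
Oct 13, 1772 → Oct 13, 1773: 365 days.
Oct 13, 1773 → Oct 13, 1774: 365 days.
Oct 13, 1774 → Oct 13, 1775: 365 days.
Oct 13, 1775 → Nov 13, 1775: 31 days (October has 31).
Nov 13, 1775 → Dec 13, 1775: 30 days (November has 30).
Dec 13, 1775 → Dec 26, 1775: 13 days.
Total: 5187 days.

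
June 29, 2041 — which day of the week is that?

January 1, 2041 is a Tuesday.
Jan 1, 2041 → Feb 1, 2041: 31 days (January has 31).
Feb 1, 2041 → Mar 1, 2041: 28 days (February has 28).
Mar 1, 2041 → Apr 1, 2041: 31 days (March has 31).
Apr 1, 2041 → May 1, 2041: 30 days (April has 30).
May 1, 2041 → Jun 1, 2041: 31 days (May has 31).
Jun 1, 2041 → Jun 29, 2041: 28 days.
Total: 179 days.
179 mod 7 = 4, so Tuesday + 4 = Saturday.

Saturday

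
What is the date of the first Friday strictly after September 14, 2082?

Sep 14, 2082 is a Monday.
From Monday to the next Friday is 4 days.
Sep 14, 2082 + 4 = Sep 18, 2082.

September 18, 2082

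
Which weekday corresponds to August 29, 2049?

Doomsday rule: the anchor day for the 2000s is Tuesday. For year 49: 49÷12 = 4 r 1, and 1÷4 = 0, so 4+1+0 = 5.
Tuesday + 5 ≡ Sunday — that's 2049's doomsday.
In August the doomsday date is Aug 8.
Aug 29 is 21 days after Aug 8; 21 mod 7 = 0, so Sunday + 0 = Sunday.

Sunday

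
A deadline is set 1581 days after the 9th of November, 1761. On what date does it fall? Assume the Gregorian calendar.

+365 (one year) → Nov 9, 1762 (1216 left).
+365 (one year) → Nov 9, 1763 (851 left).
+366 (one year; includes Feb 29, 1764) → Nov 9, 1764 (485 left).
+365 (one year) → Nov 9, 1765 (120 left).
Nov has 30 days: +22 → Dec 1, 1765 (98 left).
Dec has 31 days: +31 → Jan 1, 1766 (67 left).
Jan has 31 days: +31 → Feb 1, 1766 (36 left).
Feb has 28 days: +28 → Mar 1, 1766 (8 left).
+8 → Mar 9, 1766.

March 9, 1766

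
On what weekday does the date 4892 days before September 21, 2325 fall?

Sep 21, 2325 is a Monday.
4892 mod 7 = 6, so 4892 days before a Monday is Monday − 6 = Tuesday.

Tuesday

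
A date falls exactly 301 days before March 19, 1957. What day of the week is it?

First find the weekday of Mar 19, 1957. Doomsday rule: the anchor day for the 1900s is Wednesday. For year 57: 57÷12 = 4 r 9, and 9÷4 = 2, so 4+9+2 = 15.
Wednesday + 15 ≡ Thursday — that's 1957's doomsday.
In March the doomsday date is Mar 14.
Mar 19 is 5 days after Mar 14; 5 mod 7 = 5, so Thursday + 5 = Tuesday.
301 mod 7 = 0, so 301 days before a Tuesday is Tuesday − 0 = Tuesday.

Tuesday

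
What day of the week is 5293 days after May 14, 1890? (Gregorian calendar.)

May 14, 1890 is a Wednesday.
5293 mod 7 = 1, so 5293 days after a Wednesday is Wednesday + 1 = Thursday.

Thursday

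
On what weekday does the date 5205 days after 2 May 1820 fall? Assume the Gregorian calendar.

First find the weekday of May 2, 1820. Doomsday rule: the anchor day for the 1800s is Friday. For year 20: 20÷12 = 1 r 8, and 8÷4 = 2, so 1+8+2 = 11.
Friday + 11 ≡ Tuesday — that's 1820's doomsday.
In May the doomsday date is May 9.
May 2 is 7 days before May 9; 7 mod 7 = 0, so Tuesday − 0 = Tuesday.
5205 mod 7 = 4, so 5205 days after a Tuesday is Tuesday + 4 = Saturday.

Saturday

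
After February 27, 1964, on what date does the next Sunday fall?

March 1, 1964

Feb 27, 1964 is a Thursday.
From Thursday to the next Sunday is 3 days.
Feb 27, 1964 + 3 = Mar 1, 1964.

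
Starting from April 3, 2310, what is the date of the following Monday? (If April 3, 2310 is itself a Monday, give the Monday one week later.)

Apr 3, 2310 is a Sunday.
From Sunday to the next Monday is 1 day.
Apr 3, 2310 + 1 = Apr 4, 2310.

April 4, 2310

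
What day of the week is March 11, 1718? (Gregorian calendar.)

Friday

Doomsday rule: the anchor day for the 1700s is Sunday. For year 18: 18÷12 = 1 r 6, and 6÷4 = 1, so 1+6+1 = 8.
Sunday + 8 ≡ Monday — that's 1718's doomsday.
In March the doomsday date is Mar 14.
Mar 11 is 3 days before Mar 14; 3 mod 7 = 3, so Monday − 3 = Friday.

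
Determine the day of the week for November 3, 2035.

Doomsday rule: the anchor day for the 2000s is Tuesday. For year 35: 35÷12 = 2 r 11, and 11÷4 = 2, so 2+11+2 = 15.
Tuesday + 15 ≡ Wednesday — that's 2035's doomsday.
In November the doomsday date is Nov 7.
Nov 3 is 4 days before Nov 7; 4 mod 7 = 4, so Wednesday − 4 = Saturday.

Saturday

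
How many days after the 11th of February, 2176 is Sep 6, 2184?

3130

Feb 11, 2176 → Feb 11, 2177: 366 days (Feb 29, 2176 is in that span).
Feb 11, 2177 → Feb 11, 2178: 365 days.
Feb 11, 2178 → Feb 11, 2179: 365 days.
Feb 11, 2179 → Feb 11, 2180: 365 days.
Feb 11, 2180 → Feb 11, 2181: 366 days (Feb 29, 2180 is in that span).
Feb 11, 2181 → Feb 11, 2182: 365 days.
Feb 11, 2182 → Feb 11, 2183: 365 days.
Feb 11, 2183 → Feb 11, 2184: 365 days.
Feb 11, 2184 → Mar 11, 2184: 29 days (February has 29).
Mar 11, 2184 → Apr 11, 2184: 31 days (March has 31).
Apr 11, 2184 → May 11, 2184: 30 days (April has 30).
May 11, 2184 → Jun 11, 2184: 31 days (May has 31).
Jun 11, 2184 → Jul 11, 2184: 30 days (June has 30).
Jul 11, 2184 → Aug 11, 2184: 31 days (July has 31).
Aug 11, 2184 → Sep 6, 2184: 26 days.
Total: 3130 days.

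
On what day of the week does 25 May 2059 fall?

Sunday

January 1, 2059 is a Wednesday.
Jan 1, 2059 → Feb 1, 2059: 31 days (January has 31).
Feb 1, 2059 → Mar 1, 2059: 28 days (February has 28).
Mar 1, 2059 → Apr 1, 2059: 31 days (March has 31).
Apr 1, 2059 → May 1, 2059: 30 days (April has 30).
May 1, 2059 → May 25, 2059: 24 days.
Total: 144 days.
144 mod 7 = 4, so Wednesday + 4 = Sunday.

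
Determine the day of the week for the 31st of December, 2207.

Doomsday rule: the anchor day for the 2200s is Friday. For year 07: 7÷12 = 0 r 7, and 7÷4 = 1, so 0+7+1 = 8.
Friday + 8 ≡ Saturday — that's 2207's doomsday.
In December the doomsday date is Dec 12.
Dec 31 is 19 days after Dec 12; 19 mod 7 = 5, so Saturday + 5 = Thursday.

Thursday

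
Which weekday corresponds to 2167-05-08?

Friday

Doomsday rule: the anchor day for the 2100s is Sunday. For year 67: 67÷12 = 5 r 7, and 7÷4 = 1, so 5+7+1 = 13.
Sunday + 13 ≡ Saturday — that's 2167's doomsday.
In May the doomsday date is May 9.
May 8 is 1 day before May 9; 1 mod 7 = 1, so Saturday − 1 = Friday.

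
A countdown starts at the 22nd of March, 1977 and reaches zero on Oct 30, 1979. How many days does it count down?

Mar 22, 1977 → Mar 22, 1978: 365 days.
Mar 22, 1978 → Mar 22, 1979: 365 days.
Mar 22, 1979 → Apr 22, 1979: 31 days (March has 31).
Apr 22, 1979 → May 22, 1979: 30 days (April has 30).
May 22, 1979 → Jun 22, 1979: 31 days (May has 31).
Jun 22, 1979 → Jul 22, 1979: 30 days (June has 30).
Jul 22, 1979 → Aug 22, 1979: 31 days (July has 31).
Aug 22, 1979 → Sep 22, 1979: 31 days (August has 31).
Sep 22, 1979 → Oct 22, 1979: 30 days (September has 30).
Oct 22, 1979 → Oct 30, 1979: 8 days.
Total: 952 days.

952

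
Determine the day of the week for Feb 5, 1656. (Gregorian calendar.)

Saturday

Doomsday rule: the anchor day for the 1600s is Tuesday. For year 56: 56÷12 = 4 r 8, and 8÷4 = 2, so 4+8+2 = 14.
Tuesday + 14 ≡ Tuesday — that's 1656's doomsday.
In February the doomsday date is Feb 29 (1656 is a leap year (divisible by 4)).
Feb 5 is 24 days before Feb 29; 24 mod 7 = 3, so Tuesday − 3 = Saturday.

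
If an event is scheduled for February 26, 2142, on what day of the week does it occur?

Doomsday rule: the anchor day for the 2100s is Sunday. For year 42: 42÷12 = 3 r 6, and 6÷4 = 1, so 3+6+1 = 10.
Sunday + 10 ≡ Wednesday — that's 2142's doomsday.
In February the doomsday date is Feb 28 (2142 is not a leap year).
Feb 26 is 2 days before Feb 28; 2 mod 7 = 2, so Wednesday − 2 = Monday.

Monday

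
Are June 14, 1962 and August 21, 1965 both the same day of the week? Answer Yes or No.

No

From Jun 14, 1962 to Aug 21, 1965 is 1164 days.
1164 mod 7 = 2, so they are different weekdays.
(Jun 14, 1962 is a Thursday; Aug 21, 1965 is a Saturday.)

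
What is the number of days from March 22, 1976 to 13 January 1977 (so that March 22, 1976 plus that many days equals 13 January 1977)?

297

Mar 22, 1976 → Apr 22, 1976: 31 days (March has 31).
Apr 22, 1976 → May 22, 1976: 30 days (April has 30).
May 22, 1976 → Jun 22, 1976: 31 days (May has 31).
Jun 22, 1976 → Jul 22, 1976: 30 days (June has 30).
Jul 22, 1976 → Aug 22, 1976: 31 days (July has 31).
Aug 22, 1976 → Sep 22, 1976: 31 days (August has 31).
Sep 22, 1976 → Oct 22, 1976: 30 days (September has 30).
Oct 22, 1976 → Nov 22, 1976: 31 days (October has 31).
Nov 22, 1976 → Dec 22, 1976: 30 days (November has 30).
Dec 22, 1976 → Jan 13, 1977: 22 days.
Total: 297 days.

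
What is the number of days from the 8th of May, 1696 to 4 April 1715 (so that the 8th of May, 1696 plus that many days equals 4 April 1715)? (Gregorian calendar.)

6904

May 8, 1696 → May 8, 1697: 365 days.
May 8, 1697 → May 8, 1698: 365 days.
May 8, 1698 → May 8, 1699: 365 days.
May 8, 1699 → May 8, 1700: 365 days.
May 8, 1700 → May 8, 1701: 365 days.
May 8, 1701 → May 8, 1702: 365 days.
May 8, 1702 → May 8, 1703: 365 days.
May 8, 1703 → May 8, 1704: 366 days (Feb 29, 1704 is in that span).
May 8, 1704 → May 8, 1705: 365 days.
May 8, 1705 → May 8, 1706: 365 days.
May 8, 1706 → May 8, 1707: 365 days.
May 8, 1707 → May 8, 1708: 366 days (Feb 29, 1708 is in that span).
May 8, 1708 → May 8, 1709: 365 days.
May 8, 1709 → May 8, 1710: 365 days.
May 8, 1710 → May 8, 1711: 365 days.
May 8, 1711 → May 8, 1712: 366 days (Feb 29, 1712 is in that span).
May 8, 1712 → May 8, 1713: 365 days.
May 8, 1713 → May 8, 1714: 365 days.
May 8, 1714 → Jun 8, 1714: 31 days (May has 31).
Jun 8, 1714 → Jul 8, 1714: 30 days (June has 30).
Jul 8, 1714 → Aug 8, 1714: 31 days (July has 31).
Aug 8, 1714 → Sep 8, 1714: 31 days (August has 31).
Sep 8, 1714 → Oct 8, 1714: 30 days (September has 30).
Oct 8, 1714 → Nov 8, 1714: 31 days (October has 31).
Nov 8, 1714 → Dec 8, 1714: 30 days (November has 30).
Dec 8, 1714 → Jan 8, 1715: 31 days (December has 31).
Jan 8, 1715 → Feb 8, 1715: 31 days (January has 31).
Feb 8, 1715 → Mar 8, 1715: 28 days (February has 28).
Mar 8, 1715 → Apr 4, 1715: 27 days.
Total: 6904 days.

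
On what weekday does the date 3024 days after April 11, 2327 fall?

First find the weekday of Apr 11, 2327. Doomsday rule: the anchor day for the 2300s is Wednesday. For year 27: 27÷12 = 2 r 3, and 3÷4 = 0, so 2+3+0 = 5.
Wednesday + 5 ≡ Monday — that's 2327's doomsday.
In April the doomsday date is Apr 4.
Apr 11 is 7 days after Apr 4; 7 mod 7 = 0, so Monday + 0 = Monday.
3024 mod 7 = 0, so 3024 days after a Monday is Monday + 0 = Monday.

Monday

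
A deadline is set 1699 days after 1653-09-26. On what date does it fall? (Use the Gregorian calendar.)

+365 (one year) → Sep 26, 1654 (1334 left).
+365 (one year) → Sep 26, 1655 (969 left).
+366 (one year; includes Feb 29, 1656) → Sep 26, 1656 (603 left).
+365 (one year) → Sep 26, 1657 (238 left).
Sep has 30 days: +5 → Oct 1, 1657 (233 left).
Oct has 31 days: +31 → Nov 1, 1657 (202 left).
Nov has 30 days: +30 → Dec 1, 1657 (172 left).
Dec has 31 days: +31 → Jan 1, 1658 (141 left).
Jan has 31 days: +31 → Feb 1, 1658 (110 left).
Feb has 28 days: +28 → Mar 1, 1658 (82 left).
Mar has 31 days: +31 → Apr 1, 1658 (51 left).
Apr has 30 days: +30 → May 1, 1658 (21 left).
+21 → May 22, 1658.

May 22, 1658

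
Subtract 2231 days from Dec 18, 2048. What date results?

−366 (one year; includes Feb 29, 2048) → Dec 18, 2047 (1865 left).
−365 (one year) → Dec 18, 2046 (1500 left).
−365 (one year) → Dec 18, 2045 (1135 left).
−365 (one year) → Dec 18, 2044 (770 left).
−366 (one year; includes Feb 29, 2044) → Dec 18, 2043 (404 left).
−365 (one year) → Dec 18, 2042 (39 left).
−18 → Nov 30, 2042 (end of Nov, 30 days; 21 left).
−21 → Nov 9, 2042.

November 9, 2042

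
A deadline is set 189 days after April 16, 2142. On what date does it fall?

October 22, 2142

Apr has 30 days: +15 → May 1, 2142 (174 left).
May has 31 days: +31 → Jun 1, 2142 (143 left).
Jun has 30 days: +30 → Jul 1, 2142 (113 left).
Jul has 31 days: +31 → Aug 1, 2142 (82 left).
Aug has 31 days: +31 → Sep 1, 2142 (51 left).
Sep has 30 days: +30 → Oct 1, 2142 (21 left).
+21 → Oct 22, 2142.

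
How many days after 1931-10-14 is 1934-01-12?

821

Oct 14, 1931 → Oct 14, 1932: 366 days (Feb 29, 1932 is in that span).
Oct 14, 1932 → Oct 14, 1933: 365 days.
Oct 14, 1933 → Nov 14, 1933: 31 days (October has 31).
Nov 14, 1933 → Dec 14, 1933: 30 days (November has 30).
Dec 14, 1933 → Jan 12, 1934: 29 days.
Total: 821 days.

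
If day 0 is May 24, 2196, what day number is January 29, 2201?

May 24, 2196 → May 24, 2197: 365 days.
May 24, 2197 → May 24, 2198: 365 days.
May 24, 2198 → May 24, 2199: 365 days.
May 24, 2199 → May 24, 2200: 365 days.
May 24, 2200 → Jun 24, 2200: 31 days (May has 31).
Jun 24, 2200 → Jul 24, 2200: 30 days (June has 30).
Jul 24, 2200 → Aug 24, 2200: 31 days (July has 31).
Aug 24, 2200 → Sep 24, 2200: 31 days (August has 31).
Sep 24, 2200 → Oct 24, 2200: 30 days (September has 30).
Oct 24, 2200 → Nov 24, 2200: 31 days (October has 31).
Nov 24, 2200 → Dec 24, 2200: 30 days (November has 30).
Dec 24, 2200 → Jan 24, 2201: 31 days (December has 31).
Jan 24, 2201 → Jan 29, 2201: 5 days.
Total: 1710 days.

1710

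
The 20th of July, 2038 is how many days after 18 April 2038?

Apr 18, 2038 → May 18, 2038: 30 days (April has 30).
May 18, 2038 → Jun 18, 2038: 31 days (May has 31).
Jun 18, 2038 → Jul 18, 2038: 30 days (June has 30).
Jul 18, 2038 → Jul 20, 2038: 2 days.
Total: 93 days.

93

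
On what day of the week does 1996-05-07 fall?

January 1, 1996 is a Monday.
Jan 1, 1996 → Feb 1, 1996: 31 days (January has 31).
Feb 1, 1996 → Mar 1, 1996: 29 days (February has 29).
Mar 1, 1996 → Apr 1, 1996: 31 days (March has 31).
Apr 1, 1996 → May 1, 1996: 30 days (April has 30).
May 1, 1996 → May 7, 1996: 6 days.
Total: 127 days.
127 mod 7 = 1, so Monday + 1 = Tuesday.

Tuesday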